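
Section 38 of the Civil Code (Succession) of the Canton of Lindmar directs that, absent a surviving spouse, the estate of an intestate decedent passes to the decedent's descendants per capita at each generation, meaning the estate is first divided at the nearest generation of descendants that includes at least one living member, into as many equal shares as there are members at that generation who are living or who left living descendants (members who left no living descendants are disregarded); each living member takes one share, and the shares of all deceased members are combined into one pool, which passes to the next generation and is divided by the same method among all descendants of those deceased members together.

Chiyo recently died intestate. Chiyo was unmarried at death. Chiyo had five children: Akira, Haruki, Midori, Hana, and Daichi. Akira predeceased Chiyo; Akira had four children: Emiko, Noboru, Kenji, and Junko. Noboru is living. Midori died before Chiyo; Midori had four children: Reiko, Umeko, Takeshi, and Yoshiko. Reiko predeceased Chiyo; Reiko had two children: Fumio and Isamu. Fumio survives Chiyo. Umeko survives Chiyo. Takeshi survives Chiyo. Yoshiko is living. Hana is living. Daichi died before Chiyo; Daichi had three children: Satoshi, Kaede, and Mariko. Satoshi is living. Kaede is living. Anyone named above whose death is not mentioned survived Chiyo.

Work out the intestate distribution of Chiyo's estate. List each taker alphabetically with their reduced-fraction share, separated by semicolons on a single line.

Emiko 3/55; Fumio 3/110; Hana 1/5; Haruki 1/5; Isamu 3/110; Junko 3/55; Kaede 3/55; Kenji 3/55; Mariko 3/55; Noboru 3/55; Satoshi 3/55; Takeshi 3/55; Umeko 3/55; Yoshiko 3/55

There is no surviving spouse, so the entire estate passes to Chiyo's descendants per capita at each generation.
At generation 1 (Akira, Haruki, Midori, Hana, Daichi) there are 5 shares of (1)/5 = 1/5 each.
Living: Haruki and Hana — each takes 1/5.
Deceased: Akira, Midori, and Daichi. Their combined 3/5 is pooled and carried to generation 2.
At generation 2 (Emiko, Noboru, Kenji, Junko, Reiko, Umeko, Takeshi, Yoshiko, Satoshi, Kaede, Mariko) there are 11 shares of (3/5)/11 = 3/55 each.
Living: Emiko, Noboru, Kenji, Junko, Umeko, Takeshi, Yoshiko, Satoshi, Kaede, and Mariko — each takes 3/55.
Deceased: Reiko. That 3/55 share is carried to generation 3.
At generation 3 (Fumio, Isamu) there are 2 shares of (3/55)/2 = 3/110 each.
Living: Fumio and Isamu — each takes 3/110.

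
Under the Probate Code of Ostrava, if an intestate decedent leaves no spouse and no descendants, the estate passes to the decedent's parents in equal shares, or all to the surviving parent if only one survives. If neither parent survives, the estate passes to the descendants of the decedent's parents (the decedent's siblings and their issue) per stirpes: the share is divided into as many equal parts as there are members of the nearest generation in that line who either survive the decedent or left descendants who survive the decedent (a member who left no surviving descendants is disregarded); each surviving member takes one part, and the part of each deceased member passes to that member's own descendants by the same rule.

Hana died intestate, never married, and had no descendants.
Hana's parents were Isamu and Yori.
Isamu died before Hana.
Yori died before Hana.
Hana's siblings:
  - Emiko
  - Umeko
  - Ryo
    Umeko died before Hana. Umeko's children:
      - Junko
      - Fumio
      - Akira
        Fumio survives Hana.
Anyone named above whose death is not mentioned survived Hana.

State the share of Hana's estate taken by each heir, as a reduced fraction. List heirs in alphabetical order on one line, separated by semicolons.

Neither parent survives and there are no descendants, so the estate passes to Hana's siblings and their issue per stirpes.
The estate is divided into 3 equal shares of 1/3 among Emiko, Umeko, Ryo.
Emiko is living and takes 1/3.
Umeko predeceased; the 1/3 allotted to Umeko's branch passes to Umeko's issue by representation.
The 1/3 is divided into 3 equal shares of 1/9 among Junko, Fumio, Akira.
Junko is living and takes 1/9.
Fumio is living and takes 1/9.
Akira is living and takes 1/9.
Ryo is living and takes 1/3.

Akira 1/9; Emiko 1/3; Fumio 1/9; Junko 1/9; Ryo 1/3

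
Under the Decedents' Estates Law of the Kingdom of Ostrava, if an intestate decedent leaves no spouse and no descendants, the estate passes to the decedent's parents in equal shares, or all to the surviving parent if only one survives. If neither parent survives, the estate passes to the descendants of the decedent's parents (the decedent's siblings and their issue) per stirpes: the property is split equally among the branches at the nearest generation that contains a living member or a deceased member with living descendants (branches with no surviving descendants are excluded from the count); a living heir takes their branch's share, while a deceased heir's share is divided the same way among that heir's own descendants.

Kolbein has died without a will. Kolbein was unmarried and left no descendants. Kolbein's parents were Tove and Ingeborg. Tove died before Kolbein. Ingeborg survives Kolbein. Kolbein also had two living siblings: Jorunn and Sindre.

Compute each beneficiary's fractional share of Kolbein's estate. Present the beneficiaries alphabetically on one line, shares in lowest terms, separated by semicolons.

Ingeborg 1

Only one parent, Ingeborg, survives, so Ingeborg takes the entire estate. The siblings take nothing because a surviving parent has priority.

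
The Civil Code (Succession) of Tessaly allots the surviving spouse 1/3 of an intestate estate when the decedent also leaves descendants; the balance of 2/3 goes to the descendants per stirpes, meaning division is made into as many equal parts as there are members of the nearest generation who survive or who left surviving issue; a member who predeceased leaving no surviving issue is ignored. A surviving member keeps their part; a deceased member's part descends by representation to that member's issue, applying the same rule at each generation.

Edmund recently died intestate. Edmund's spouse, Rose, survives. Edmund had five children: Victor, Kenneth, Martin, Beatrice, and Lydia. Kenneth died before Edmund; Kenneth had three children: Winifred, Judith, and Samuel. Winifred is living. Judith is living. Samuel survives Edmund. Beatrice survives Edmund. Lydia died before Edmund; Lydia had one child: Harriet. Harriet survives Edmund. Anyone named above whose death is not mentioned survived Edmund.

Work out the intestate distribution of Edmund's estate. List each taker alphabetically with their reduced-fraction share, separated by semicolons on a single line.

Rose, as surviving spouse, takes 1/3.
The remaining 2/3 passes to Edmund's descendants per stirpes.
The 2/3 is divided into 5 equal shares of 2/15 among Victor, Kenneth, Martin, Beatrice, Lydia.
Victor is living and takes 2/15.
Kenneth predeceased; the 2/15 allotted to Kenneth's branch passes to Kenneth's issue by representation.
The 2/15 is divided into 3 equal shares of 2/45 among Winifred, Judith, Samuel.
Winifred is living and takes 2/45.
Judith is living and takes 2/45.
Samuel is living and takes 2/45.
Martin is living and takes 2/15.
Beatrice is living and takes 2/15.
Lydia predeceased; the 2/15 allotted to Lydia's branch passes to Lydia's issue by representation.
Harriet is the sole taker at this level and receives the full 2/15.

Beatrice 2/15; Harriet 2/15; Judith 2/45; Martin 2/15; Rose 1/3; Samuel 2/45; Victor 2/15; Winifred 2/45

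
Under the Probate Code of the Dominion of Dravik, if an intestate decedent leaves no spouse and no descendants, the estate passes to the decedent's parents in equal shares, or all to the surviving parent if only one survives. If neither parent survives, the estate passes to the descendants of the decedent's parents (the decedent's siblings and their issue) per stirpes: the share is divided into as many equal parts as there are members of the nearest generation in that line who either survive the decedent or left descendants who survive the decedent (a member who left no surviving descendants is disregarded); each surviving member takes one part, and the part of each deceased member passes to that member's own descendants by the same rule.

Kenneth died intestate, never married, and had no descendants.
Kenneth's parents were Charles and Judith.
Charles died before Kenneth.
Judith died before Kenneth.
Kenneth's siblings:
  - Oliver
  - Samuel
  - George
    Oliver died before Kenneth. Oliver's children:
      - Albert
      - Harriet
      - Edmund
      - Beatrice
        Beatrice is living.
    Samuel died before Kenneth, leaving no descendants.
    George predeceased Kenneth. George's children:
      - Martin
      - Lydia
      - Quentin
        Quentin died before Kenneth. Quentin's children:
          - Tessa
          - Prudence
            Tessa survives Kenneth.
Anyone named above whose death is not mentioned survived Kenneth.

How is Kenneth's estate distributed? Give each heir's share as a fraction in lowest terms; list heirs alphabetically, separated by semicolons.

Albert 1/8; Beatrice 1/8; Edmund 1/8; Harriet 1/8; Lydia 1/6; Martin 1/6; Prudence 1/12; Tessa 1/12

Neither parent survives and there are no descendants, so the estate passes to Kenneth's siblings and their issue per stirpes.
Samuel left no surviving issue, so that branch lapses and is disregarded.
The estate is divided into 2 equal shares of 1/2 among Oliver, George.
Oliver predeceased; the 1/2 allotted to Oliver's branch passes to Oliver's issue by representation.
The 1/2 is divided into 4 equal shares of 1/8 among Albert, Harriet, Edmund, Beatrice.
Albert is living and takes 1/8.
Harriet is living and takes 1/8.
Edmund is living and takes 1/8.
Beatrice is living and takes 1/8.
George predeceased; the 1/2 allotted to George's branch passes to George's issue by representation.
The 1/2 is divided into 3 equal shares of 1/6 among Martin, Lydia, Quentin.
Martin is living and takes 1/6.
Lydia is living and takes 1/6.
Quentin predeceased; the 1/6 allotted to Quentin's branch passes to Quentin's issue by representation.
The 1/6 is divided into 2 equal shares of 1/12 among Tessa, Prudence.
Tessa is living and takes 1/12.
Prudence is living and takes 1/12.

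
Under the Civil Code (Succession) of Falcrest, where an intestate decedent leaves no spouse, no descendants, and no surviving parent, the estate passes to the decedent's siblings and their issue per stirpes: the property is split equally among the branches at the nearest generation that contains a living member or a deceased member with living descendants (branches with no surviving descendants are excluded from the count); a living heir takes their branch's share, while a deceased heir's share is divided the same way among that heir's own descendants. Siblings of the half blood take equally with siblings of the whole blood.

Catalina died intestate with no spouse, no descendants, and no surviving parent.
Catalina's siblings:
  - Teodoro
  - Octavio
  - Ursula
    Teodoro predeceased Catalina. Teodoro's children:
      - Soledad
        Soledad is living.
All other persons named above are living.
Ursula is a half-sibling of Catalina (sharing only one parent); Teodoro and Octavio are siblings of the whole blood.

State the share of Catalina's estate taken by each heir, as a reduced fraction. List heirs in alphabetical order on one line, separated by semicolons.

Octavio 1/3; Soledad 1/3; Ursula 1/3

No spouse, descendants, or parent survives, so the estate passes to Catalina's siblings per stirpes.
Half-blood and whole-blood siblings take equally under the stated rule.
The estate is divided into 3 equal shares of 1/3 among Teodoro, Octavio, Ursula.
Teodoro predeceased; the 1/3 allotted to Teodoro's branch passes to Teodoro's issue by representation.
Soledad is the sole taker at this level and receives the full 1/3.
Octavio is living and takes 1/3.
Ursula is living and takes 1/3.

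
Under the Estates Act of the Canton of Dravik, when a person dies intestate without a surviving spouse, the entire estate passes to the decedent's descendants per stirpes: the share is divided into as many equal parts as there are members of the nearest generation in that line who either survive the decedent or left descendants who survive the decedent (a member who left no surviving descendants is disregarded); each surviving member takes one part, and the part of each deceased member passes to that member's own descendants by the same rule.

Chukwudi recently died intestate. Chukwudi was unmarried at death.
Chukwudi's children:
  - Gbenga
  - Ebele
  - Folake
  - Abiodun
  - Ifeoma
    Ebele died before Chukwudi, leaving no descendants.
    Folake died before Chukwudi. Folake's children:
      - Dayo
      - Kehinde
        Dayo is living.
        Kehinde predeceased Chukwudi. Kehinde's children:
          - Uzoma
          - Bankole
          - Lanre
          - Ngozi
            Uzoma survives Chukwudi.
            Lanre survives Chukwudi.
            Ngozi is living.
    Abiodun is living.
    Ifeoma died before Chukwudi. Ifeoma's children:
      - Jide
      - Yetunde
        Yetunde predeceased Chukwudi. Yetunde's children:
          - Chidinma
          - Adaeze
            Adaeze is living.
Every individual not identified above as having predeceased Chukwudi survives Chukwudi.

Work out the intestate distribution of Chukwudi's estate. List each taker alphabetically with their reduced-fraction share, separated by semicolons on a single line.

Abiodun 1/4; Adaeze 1/16; Bankole 1/32; Chidinma 1/16; Dayo 1/8; Gbenga 1/4; Jide 1/8; Lanre 1/32; Ngozi 1/32; Uzoma 1/32

There is no surviving spouse, so the entire estate passes to Chukwudi's descendants per stirpes.
Ebele left no surviving issue, so that branch lapses and is disregarded.
The estate is divided into 4 equal shares of 1/4 among Gbenga, Folake, Abiodun, Ifeoma.
Gbenga is living and takes 1/4.
Folake predeceased; the 1/4 allotted to Folake's branch passes to Folake's issue by representation.
The 1/4 is divided into 2 equal shares of 1/8 among Dayo, Kehinde.
Dayo is living and takes 1/8.
Kehinde predeceased; the 1/8 allotted to Kehinde's branch passes to Kehinde's issue by representation.
The 1/8 is divided into 4 equal shares of 1/32 among Uzoma, Bankole, Lanre, Ngozi.
Uzoma is living and takes 1/32.
Bankole is living and takes 1/32.
Lanre is living and takes 1/32.
Ngozi is living and takes 1/32.
Abiodun is living and takes 1/4.
Ifeoma predeceased; the 1/4 allotted to Ifeoma's branch passes to Ifeoma's issue by representation.
The 1/4 is divided into 2 equal shares of 1/8 among Jide, Yetunde.
Jide is living and takes 1/8.
Yetunde predeceased; the 1/8 allotted to Yetunde's branch passes to Yetunde's issue by representation.
The 1/8 is divided into 2 equal shares of 1/16 among Chidinma, Adaeze.
Chidinma is living and takes 1/16.
Adaeze is living and takes 1/16.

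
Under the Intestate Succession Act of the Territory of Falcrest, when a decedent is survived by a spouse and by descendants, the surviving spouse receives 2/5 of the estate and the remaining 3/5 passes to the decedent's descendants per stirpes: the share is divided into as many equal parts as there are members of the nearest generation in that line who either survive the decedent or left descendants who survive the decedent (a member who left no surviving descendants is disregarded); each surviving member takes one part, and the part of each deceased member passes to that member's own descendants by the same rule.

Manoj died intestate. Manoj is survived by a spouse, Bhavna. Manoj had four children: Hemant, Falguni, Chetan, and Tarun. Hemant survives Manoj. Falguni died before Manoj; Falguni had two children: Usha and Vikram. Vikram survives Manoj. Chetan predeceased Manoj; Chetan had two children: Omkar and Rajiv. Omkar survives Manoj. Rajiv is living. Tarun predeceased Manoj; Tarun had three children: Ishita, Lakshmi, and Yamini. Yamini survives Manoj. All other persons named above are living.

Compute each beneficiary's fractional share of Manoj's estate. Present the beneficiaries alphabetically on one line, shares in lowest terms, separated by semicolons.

Bhavna, as surviving spouse, takes 2/5.
The remaining 3/5 passes to Manoj's descendants per stirpes.
The 3/5 is divided into 4 equal shares of 3/20 among Hemant, Falguni, Chetan, Tarun.
Hemant is living and takes 3/20.
Falguni predeceased; the 3/20 allotted to Falguni's branch passes to Falguni's issue by representation.
The 3/20 is divided into 2 equal shares of 3/40 among Usha, Vikram.
Usha is living and takes 3/40.
Vikram is living and takes 3/40.
Chetan predeceased; the 3/20 allotted to Chetan's branch passes to Chetan's issue by representation.
The 3/20 is divided into 2 equal shares of 3/40 among Omkar, Rajiv.
Omkar is living and takes 3/40.
Rajiv is living and takes 3/40.
Tarun predeceased; the 3/20 allotted to Tarun's branch passes to Tarun's issue by representation.
The 3/20 is divided into 3 equal shares of 1/20 among Ishita, Lakshmi, Yamini.
Ishita is living and takes 1/20.
Lakshmi is living and takes 1/20.
Yamini is living and takes 1/20.

Bhavna 2/5; Hemant 3/20; Ishita 1/20; Lakshmi 1/20; Omkar 3/40; Rajiv 3/40; Usha 3/40; Vikram 3/40; Yamini 1/20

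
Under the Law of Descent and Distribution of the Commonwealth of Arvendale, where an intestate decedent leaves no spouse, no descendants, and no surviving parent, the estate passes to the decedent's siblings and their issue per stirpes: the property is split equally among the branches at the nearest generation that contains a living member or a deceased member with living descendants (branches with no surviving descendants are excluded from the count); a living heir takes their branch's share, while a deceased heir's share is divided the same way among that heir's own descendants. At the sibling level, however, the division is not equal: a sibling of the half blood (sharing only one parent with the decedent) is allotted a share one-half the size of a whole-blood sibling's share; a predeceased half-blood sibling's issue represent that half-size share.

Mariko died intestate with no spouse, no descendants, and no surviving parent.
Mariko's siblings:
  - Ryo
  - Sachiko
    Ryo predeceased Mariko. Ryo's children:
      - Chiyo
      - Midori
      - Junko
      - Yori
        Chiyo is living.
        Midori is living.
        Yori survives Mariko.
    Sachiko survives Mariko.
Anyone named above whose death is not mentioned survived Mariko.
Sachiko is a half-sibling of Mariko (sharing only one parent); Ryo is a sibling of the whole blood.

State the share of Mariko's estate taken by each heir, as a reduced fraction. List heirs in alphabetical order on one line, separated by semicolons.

Chiyo 1/6; Junko 1/6; Midori 1/6; Sachiko 1/3; Yori 1/6

No spouse, descendants, or parent survives, so the estate passes to Mariko's siblings per stirpes.
Half-blood siblings count for one-half the weight of whole-blood siblings at the initial division.
Dividing 1 in proportion to weights (total weight 3/2): Ryo (weight 1) → 2/3; Sachiko (weight 1/2) → 1/3.
Ryo predeceased; the 2/3 allotted to Ryo's branch passes to Ryo's issue by representation.
The 2/3 is divided into 4 equal shares of 1/6 among Chiyo, Midori, Junko, Yori.
Chiyo is living and takes 1/6.
Midori is living and takes 1/6.
Junko is living and takes 1/6.
Yori is living and takes 1/6.
Sachiko is living and takes 1/3.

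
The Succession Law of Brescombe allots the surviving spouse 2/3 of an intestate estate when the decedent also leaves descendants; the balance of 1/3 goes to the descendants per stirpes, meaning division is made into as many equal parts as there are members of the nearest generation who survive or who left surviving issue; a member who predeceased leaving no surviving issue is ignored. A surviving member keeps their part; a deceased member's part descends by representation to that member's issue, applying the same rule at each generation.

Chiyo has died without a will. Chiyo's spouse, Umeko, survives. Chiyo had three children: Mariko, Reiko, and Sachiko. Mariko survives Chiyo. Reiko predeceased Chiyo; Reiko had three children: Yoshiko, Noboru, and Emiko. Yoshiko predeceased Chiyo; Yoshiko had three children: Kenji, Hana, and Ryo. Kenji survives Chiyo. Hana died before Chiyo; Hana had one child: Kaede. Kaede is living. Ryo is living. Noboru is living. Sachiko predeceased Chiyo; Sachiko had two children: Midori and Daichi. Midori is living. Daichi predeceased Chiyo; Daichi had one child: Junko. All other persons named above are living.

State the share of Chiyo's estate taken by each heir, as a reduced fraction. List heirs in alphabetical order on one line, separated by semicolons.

Emiko 1/27; Junko 1/18; Kaede 1/81; Kenji 1/81; Mariko 1/9; Midori 1/18; Noboru 1/27; Ryo 1/81; Umeko 2/3

Umeko, as surviving spouse, takes 2/3.
The remaining 1/3 passes to Chiyo's descendants per stirpes.
The 1/3 is divided into 3 equal shares of 1/9 among Mariko, Reiko, Sachiko.
Mariko is living and takes 1/9.
Reiko predeceased; the 1/9 allotted to Reiko's branch passes to Reiko's issue by representation.
The 1/9 is divided into 3 equal shares of 1/27 among Yoshiko, Noboru, Emiko.
Yoshiko predeceased; the 1/27 allotted to Yoshiko's branch passes to Yoshiko's issue by representation.
The 1/27 is divided into 3 equal shares of 1/81 among Kenji, Hana, Ryo.
Kenji is living and takes 1/81.
Hana predeceased; the 1/81 allotted to Hana's branch passes to Hana's issue by representation.
Kaede is the sole taker at this level and receives the full 1/81.
Ryo is living and takes 1/81.
Noboru is living and takes 1/27.
Emiko is living and takes 1/27.
Sachiko predeceased; the 1/9 allotted to Sachiko's branch passes to Sachiko's issue by representation.
The 1/9 is divided into 2 equal shares of 1/18 among Midori, Daichi.
Midori is living and takes 1/18.
Daichi predeceased; the 1/18 allotted to Daichi's branch passes to Daichi's issue by representation.
Junko is the sole taker at this level and receives the full 1/18.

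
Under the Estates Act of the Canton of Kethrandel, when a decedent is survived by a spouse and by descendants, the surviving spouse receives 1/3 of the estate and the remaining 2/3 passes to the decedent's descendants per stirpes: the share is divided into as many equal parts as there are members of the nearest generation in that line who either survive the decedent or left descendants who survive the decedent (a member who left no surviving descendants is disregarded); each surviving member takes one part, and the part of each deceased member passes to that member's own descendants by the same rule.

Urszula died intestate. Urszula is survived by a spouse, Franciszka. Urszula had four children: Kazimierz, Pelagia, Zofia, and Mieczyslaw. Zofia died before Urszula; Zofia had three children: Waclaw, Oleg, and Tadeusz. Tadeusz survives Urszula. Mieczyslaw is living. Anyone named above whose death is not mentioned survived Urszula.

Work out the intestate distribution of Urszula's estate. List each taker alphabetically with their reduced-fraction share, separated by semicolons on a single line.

Franciszka, as surviving spouse, takes 1/3.
The remaining 2/3 passes to Urszula's descendants per stirpes.
The 2/3 is divided into 4 equal shares of 1/6 among Kazimierz, Pelagia, Zofia, Mieczyslaw.
Kazimierz is living and takes 1/6.
Pelagia is living and takes 1/6.
Zofia predeceased; the 1/6 allotted to Zofia's branch passes to Zofia's issue by representation.
The 1/6 is divided into 3 equal shares of 1/18 among Waclaw, Oleg, Tadeusz.
Waclaw is living and takes 1/18.
Oleg is living and takes 1/18.
Tadeusz is living and takes 1/18.
Mieczyslaw is living and takes 1/6.

Franciszka 1/3; Kazimierz 1/6; Mieczyslaw 1/6; Oleg 1/18; Pelagia 1/6; Tadeusz 1/18; Waclaw 1/18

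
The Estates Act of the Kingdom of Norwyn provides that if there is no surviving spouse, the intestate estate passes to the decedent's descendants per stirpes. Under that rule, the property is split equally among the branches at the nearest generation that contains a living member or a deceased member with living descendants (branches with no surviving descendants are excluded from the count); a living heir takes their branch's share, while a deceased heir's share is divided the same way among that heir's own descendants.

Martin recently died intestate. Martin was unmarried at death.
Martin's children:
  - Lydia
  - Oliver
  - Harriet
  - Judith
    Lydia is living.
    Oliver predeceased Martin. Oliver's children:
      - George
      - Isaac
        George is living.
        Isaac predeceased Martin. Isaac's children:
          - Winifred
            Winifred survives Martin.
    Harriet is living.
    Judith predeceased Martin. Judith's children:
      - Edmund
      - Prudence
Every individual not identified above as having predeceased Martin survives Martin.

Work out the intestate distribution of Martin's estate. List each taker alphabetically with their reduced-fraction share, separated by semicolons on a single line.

Edmund 1/8; George 1/8; Harriet 1/4; Lydia 1/4; Prudence 1/8; Winifred 1/8

There is no surviving spouse, so the entire estate passes to Martin's descendants per stirpes.
The estate is divided into 4 equal shares of 1/4 among Lydia, Oliver, Harriet, Judith.
Lydia is living and takes 1/4.
Oliver predeceased; the 1/4 allotted to Oliver's branch passes to Oliver's issue by representation.
The 1/4 is divided into 2 equal shares of 1/8 among George, Isaac.
George is living and takes 1/8.
Isaac predeceased; the 1/8 allotted to Isaac's branch passes to Isaac's issue by representation.
Winifred is the sole taker at this level and receives the full 1/8.
Harriet is living and takes 1/4.
Judith predeceased; the 1/4 allotted to Judith's branch passes to Judith's issue by representation.
The 1/4 is divided into 2 equal shares of 1/8 among Edmund, Prudence.
Edmund is living and takes 1/8.
Prudence is living and takes 1/8.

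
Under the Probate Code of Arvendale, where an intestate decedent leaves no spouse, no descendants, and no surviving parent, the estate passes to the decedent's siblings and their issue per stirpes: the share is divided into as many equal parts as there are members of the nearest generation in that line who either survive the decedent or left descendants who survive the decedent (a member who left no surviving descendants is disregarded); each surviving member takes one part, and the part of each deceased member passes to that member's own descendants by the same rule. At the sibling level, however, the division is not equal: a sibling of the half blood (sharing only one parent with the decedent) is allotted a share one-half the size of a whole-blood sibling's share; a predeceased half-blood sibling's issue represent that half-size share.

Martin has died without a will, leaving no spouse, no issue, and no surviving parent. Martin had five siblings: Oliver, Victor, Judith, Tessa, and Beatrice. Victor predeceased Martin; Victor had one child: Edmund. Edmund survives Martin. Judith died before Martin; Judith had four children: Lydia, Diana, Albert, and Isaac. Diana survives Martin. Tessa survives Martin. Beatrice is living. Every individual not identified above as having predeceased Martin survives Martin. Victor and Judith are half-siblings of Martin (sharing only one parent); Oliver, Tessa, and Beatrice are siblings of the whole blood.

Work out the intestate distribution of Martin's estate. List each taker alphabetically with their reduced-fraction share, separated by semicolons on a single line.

Albert 1/32; Beatrice 1/4; Diana 1/32; Edmund 1/8; Isaac 1/32; Lydia 1/32; Oliver 1/4; Tessa 1/4

No spouse, descendants, or parent survives, so the estate passes to Martin's siblings per stirpes.
Half-blood siblings count for one-half the weight of whole-blood siblings at the initial division.
Dividing 1 in proportion to weights (total weight 4): Oliver (weight 1) → 1/4; Victor (weight 1/2) → 1/8; Judith (weight 1/2) → 1/8; Tessa (weight 1) → 1/4; Beatrice (weight 1) → 1/4.
Oliver is living and takes 1/4.
Victor predeceased; the 1/8 allotted to Victor's branch passes to Victor's issue by representation.
Edmund is the sole taker at this level and receives the full 1/8.
Judith predeceased; the 1/8 allotted to Judith's branch passes to Judith's issue by representation.
The 1/8 is divided into 4 equal shares of 1/32 among Lydia, Diana, Albert, Isaac.
Lydia is living and takes 1/32.
Diana is living and takes 1/32.
Albert is living and takes 1/32.
Isaac is living and takes 1/32.
Tessa is living and takes 1/4.
Beatrice is living and takes 1/4.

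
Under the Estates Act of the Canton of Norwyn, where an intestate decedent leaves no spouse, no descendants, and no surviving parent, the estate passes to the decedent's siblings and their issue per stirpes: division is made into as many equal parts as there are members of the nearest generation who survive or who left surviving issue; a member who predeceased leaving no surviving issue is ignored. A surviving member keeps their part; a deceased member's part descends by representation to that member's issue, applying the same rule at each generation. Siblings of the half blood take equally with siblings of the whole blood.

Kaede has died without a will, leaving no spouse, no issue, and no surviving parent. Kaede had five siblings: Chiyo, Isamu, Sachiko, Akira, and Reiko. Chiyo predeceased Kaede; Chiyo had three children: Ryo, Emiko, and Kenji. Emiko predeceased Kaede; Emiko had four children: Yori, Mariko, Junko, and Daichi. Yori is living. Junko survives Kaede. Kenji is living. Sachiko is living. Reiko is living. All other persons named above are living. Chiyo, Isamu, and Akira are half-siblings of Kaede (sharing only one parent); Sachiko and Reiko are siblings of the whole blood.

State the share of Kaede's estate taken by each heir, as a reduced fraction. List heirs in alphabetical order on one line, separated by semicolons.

Akira 1/5; Daichi 1/60; Isamu 1/5; Junko 1/60; Kenji 1/15; Mariko 1/60; Reiko 1/5; Ryo 1/15; Sachiko 1/5; Yori 1/60

No spouse, descendants, or parent survives, so the estate passes to Kaede's siblings per stirpes.
Half-blood and whole-blood siblings take equally under the stated rule.
The estate is divided into 5 equal shares of 1/5 among Chiyo, Isamu, Sachiko, Akira, Reiko.
Chiyo predeceased; the 1/5 allotted to Chiyo's branch passes to Chiyo's issue by representation.
The 1/5 is divided into 3 equal shares of 1/15 among Ryo, Emiko, Kenji.
Ryo is living and takes 1/15.
Emiko predeceased; the 1/15 allotted to Emiko's branch passes to Emiko's issue by representation.
The 1/15 is divided into 4 equal shares of 1/60 among Yori, Mariko, Junko, Daichi.
Yori is living and takes 1/60.
Mariko is living and takes 1/60.
Junko is living and takes 1/60.
Daichi is living and takes 1/60.
Kenji is living and takes 1/15.
Isamu is living and takes 1/5.
Sachiko is living and takes 1/5.
Akira is living and takes 1/5.
Reiko is living and takes 1/5.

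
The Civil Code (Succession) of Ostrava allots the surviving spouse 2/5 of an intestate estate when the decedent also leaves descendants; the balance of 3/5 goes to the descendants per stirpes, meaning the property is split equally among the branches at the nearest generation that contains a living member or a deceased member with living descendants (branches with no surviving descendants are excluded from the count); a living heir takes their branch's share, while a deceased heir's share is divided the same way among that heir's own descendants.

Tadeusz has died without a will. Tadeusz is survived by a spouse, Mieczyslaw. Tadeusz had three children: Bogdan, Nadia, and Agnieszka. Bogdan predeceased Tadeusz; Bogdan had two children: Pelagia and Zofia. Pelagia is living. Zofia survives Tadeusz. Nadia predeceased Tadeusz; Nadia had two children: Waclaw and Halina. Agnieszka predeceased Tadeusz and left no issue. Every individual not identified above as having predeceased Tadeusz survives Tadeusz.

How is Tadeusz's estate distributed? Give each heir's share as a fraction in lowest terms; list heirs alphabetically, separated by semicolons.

Mieczyslaw, as surviving spouse, takes 2/5.
The remaining 3/5 passes to Tadeusz's descendants per stirpes.
Agnieszka left no surviving issue, so that branch lapses and is disregarded.
The 3/5 is divided into 2 equal shares of 3/10 among Bogdan, Nadia.
Bogdan predeceased; the 3/10 allotted to Bogdan's branch passes to Bogdan's issue by representation.
The 3/10 is divided into 2 equal shares of 3/20 among Pelagia, Zofia.
Pelagia is living and takes 3/20.
Zofia is living and takes 3/20.
Nadia predeceased; the 3/10 allotted to Nadia's branch passes to Nadia's issue by representation.
The 3/10 is divided into 2 equal shares of 3/20 among Waclaw, Halina.
Waclaw is living and takes 3/20.
Halina is living and takes 3/20.

Halina 3/20; Mieczyslaw 2/5; Pelagia 3/20; Waclaw 3/20; Zofia 3/20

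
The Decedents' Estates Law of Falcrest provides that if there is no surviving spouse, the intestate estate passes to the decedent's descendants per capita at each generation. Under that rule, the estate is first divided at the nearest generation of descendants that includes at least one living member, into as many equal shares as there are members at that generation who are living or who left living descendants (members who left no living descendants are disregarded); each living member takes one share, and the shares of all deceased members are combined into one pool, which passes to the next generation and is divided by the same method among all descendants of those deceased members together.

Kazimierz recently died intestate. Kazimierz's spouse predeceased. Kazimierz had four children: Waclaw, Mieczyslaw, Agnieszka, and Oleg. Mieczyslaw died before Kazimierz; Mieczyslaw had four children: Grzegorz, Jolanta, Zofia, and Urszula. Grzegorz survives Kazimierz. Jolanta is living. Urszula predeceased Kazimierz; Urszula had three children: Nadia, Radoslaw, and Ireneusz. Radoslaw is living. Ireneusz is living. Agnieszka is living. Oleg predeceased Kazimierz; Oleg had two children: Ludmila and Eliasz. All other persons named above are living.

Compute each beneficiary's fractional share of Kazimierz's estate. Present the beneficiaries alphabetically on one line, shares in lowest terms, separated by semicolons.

There is no surviving spouse, so the entire estate passes to Kazimierz's descendants per capita at each generation.
At generation 1 (Waclaw, Mieczyslaw, Agnieszka, Oleg) there are 4 shares of (1)/4 = 1/4 each.
Living: Waclaw and Agnieszka — each takes 1/4.
Deceased: Mieczyslaw and Oleg. Their combined 1/2 is pooled and carried to generation 2.
At generation 2 (Grzegorz, Jolanta, Zofia, Urszula, Ludmila, Eliasz) there are 6 shares of (1/2)/6 = 1/12 each.
Living: Grzegorz, Jolanta, Zofia, Ludmila, and Eliasz — each takes 1/12.
Deceased: Urszula. That 1/12 share is carried to generation 3.
At generation 3 (Nadia, Radoslaw, Ireneusz) there are 3 shares of (1/12)/3 = 1/36 each.
Living: Nadia, Radoslaw, and Ireneusz — each takes 1/36.

Agnieszka 1/4; Eliasz 1/12; Grzegorz 1/12; Ireneusz 1/36; Jolanta 1/12; Ludmila 1/12; Nadia 1/36; Radoslaw 1/36; Waclaw 1/4; Zofia 1/12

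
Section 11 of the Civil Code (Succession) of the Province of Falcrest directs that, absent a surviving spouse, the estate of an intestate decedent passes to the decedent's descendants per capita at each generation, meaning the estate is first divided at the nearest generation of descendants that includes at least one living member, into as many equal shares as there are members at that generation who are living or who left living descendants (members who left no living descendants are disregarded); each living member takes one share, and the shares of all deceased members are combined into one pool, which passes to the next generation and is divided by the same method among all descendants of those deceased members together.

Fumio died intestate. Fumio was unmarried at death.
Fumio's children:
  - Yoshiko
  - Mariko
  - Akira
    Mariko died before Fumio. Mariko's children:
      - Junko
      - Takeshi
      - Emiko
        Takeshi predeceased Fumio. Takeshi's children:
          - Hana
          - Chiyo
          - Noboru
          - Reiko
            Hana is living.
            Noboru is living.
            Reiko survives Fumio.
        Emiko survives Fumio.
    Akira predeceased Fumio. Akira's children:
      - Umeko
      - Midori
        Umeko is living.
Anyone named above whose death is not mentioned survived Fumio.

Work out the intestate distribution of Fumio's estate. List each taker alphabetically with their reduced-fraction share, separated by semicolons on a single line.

There is no surviving spouse, so the entire estate passes to Fumio's descendants per capita at each generation.
At generation 1 (Yoshiko, Mariko, Akira) there are 3 shares of (1)/3 = 1/3 each.
Living: Yoshiko — each takes 1/3.
Deceased: Mariko and Akira. Their combined 2/3 is pooled and carried to generation 2.
At generation 2 (Junko, Takeshi, Emiko, Umeko, Midori) there are 5 shares of (2/3)/5 = 2/15 each.
Living: Junko, Emiko, Umeko, and Midori — each takes 2/15.
Deceased: Takeshi. That 2/15 share is carried to generation 3.
At generation 3 (Hana, Chiyo, Noboru, Reiko) there are 4 shares of (2/15)/4 = 1/30 each.
Living: Hana, Chiyo, Noboru, and Reiko — each takes 1/30.

Chiyo 1/30; Emiko 2/15; Hana 1/30; Junko 2/15; Midori 2/15; Noboru 1/30; Reiko 1/30; Umeko 2/15; Yoshiko 1/3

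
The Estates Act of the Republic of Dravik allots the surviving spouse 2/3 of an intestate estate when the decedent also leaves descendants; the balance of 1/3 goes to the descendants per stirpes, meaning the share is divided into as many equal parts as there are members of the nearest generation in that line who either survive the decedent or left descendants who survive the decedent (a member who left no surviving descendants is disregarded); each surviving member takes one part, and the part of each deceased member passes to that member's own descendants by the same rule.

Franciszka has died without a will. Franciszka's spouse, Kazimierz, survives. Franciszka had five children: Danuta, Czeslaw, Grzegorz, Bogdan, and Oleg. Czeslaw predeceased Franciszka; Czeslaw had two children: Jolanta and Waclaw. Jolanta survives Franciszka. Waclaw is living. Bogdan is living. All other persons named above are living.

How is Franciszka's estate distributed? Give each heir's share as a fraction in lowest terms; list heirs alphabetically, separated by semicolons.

Bogdan 1/15; Danuta 1/15; Grzegorz 1/15; Jolanta 1/30; Kazimierz 2/3; Oleg 1/15; Waclaw 1/30

Kazimierz, as surviving spouse, takes 2/3.
The remaining 1/3 passes to Franciszka's descendants per stirpes.
The 1/3 is divided into 5 equal shares of 1/15 among Danuta, Czeslaw, Grzegorz, Bogdan, Oleg.
Danuta is living and takes 1/15.
Czeslaw predeceased; the 1/15 allotted to Czeslaw's branch passes to Czeslaw's issue by representation.
The 1/15 is divided into 2 equal shares of 1/30 among Jolanta, Waclaw.
Jolanta is living and takes 1/30.
Waclaw is living and takes 1/30.
Grzegorz is living and takes 1/15.
Bogdan is living and takes 1/15.
Oleg is living and takes 1/15.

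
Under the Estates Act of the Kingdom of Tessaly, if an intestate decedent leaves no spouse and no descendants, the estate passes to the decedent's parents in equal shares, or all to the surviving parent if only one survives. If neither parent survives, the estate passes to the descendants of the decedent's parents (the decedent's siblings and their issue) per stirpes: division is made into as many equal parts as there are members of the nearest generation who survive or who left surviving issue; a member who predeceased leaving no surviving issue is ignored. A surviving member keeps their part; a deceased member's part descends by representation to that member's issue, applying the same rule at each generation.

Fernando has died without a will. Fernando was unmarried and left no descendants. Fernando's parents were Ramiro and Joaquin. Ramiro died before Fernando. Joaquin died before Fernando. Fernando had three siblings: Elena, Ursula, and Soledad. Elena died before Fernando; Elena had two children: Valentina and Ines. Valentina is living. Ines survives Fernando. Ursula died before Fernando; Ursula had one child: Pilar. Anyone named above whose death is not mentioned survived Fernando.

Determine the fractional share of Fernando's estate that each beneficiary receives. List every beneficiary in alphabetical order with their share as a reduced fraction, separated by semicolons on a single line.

Neither parent survives and there are no descendants, so the estate passes to Fernando's siblings and their issue per stirpes.
The estate is divided into 3 equal shares of 1/3 among Elena, Ursula, Soledad.
Elena predeceased; the 1/3 allotted to Elena's branch passes to Elena's issue by representation.
The 1/3 is divided into 2 equal shares of 1/6 among Valentina, Ines.
Valentina is living and takes 1/6.
Ines is living and takes 1/6.
Ursula predeceased; the 1/3 allotted to Ursula's branch passes to Ursula's issue by representation.
Pilar is the sole taker at this level and receives the full 1/3.
Soledad is living and takes 1/3.

Ines 1/6; Pilar 1/3; Soledad 1/3; Valentina 1/6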